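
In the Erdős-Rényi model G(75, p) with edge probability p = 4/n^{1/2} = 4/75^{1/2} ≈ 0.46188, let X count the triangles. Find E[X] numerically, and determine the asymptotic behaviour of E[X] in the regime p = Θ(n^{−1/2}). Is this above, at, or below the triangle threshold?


Number of potential triangles: C(75, 3) = 67525.
Each occurs with probability p³ ≈ (0.46188)³ ≈ 9.85344459e-02.
By linearity: E[X] = C(75, 3)·p³ ≈ 67525 · 9.85344459e-02 ≈ 6653.538462.
Since α = 1/2 < 1, p = c/n^{1/2} ≫ 1/n is above the triangle threshold p ~ 1/n. Asymptotically E[X] ~ (c³/6)·n^{3(1−α)} = (4³/6)·n^{1.5} → ∞; triangles are abundant w.h.p.

E[X] ≈ 6653.538462; in regime p = Θ(1/n^{1/2}) E[X] diverges (above the triangle threshold p ~ 1/n).


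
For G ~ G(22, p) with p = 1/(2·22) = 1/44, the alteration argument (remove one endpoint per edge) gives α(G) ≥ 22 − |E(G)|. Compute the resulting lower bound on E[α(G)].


E[|E(G)|] = C(22, 2)·p = 231 · (1/44) = 21/4.
E[α(G)] ≥ n − E[|E(G)|] = 22 − 21/4 = 67/4.
Numerically: ≈ 16.75000.
(This is only a lower bound; the true E[α(G)] may be larger.)

E[α(G)] ≥ 67/4 ≈ 16.75000.


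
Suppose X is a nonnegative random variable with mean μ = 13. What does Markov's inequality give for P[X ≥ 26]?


μ = E[X] = 13, a = 26.
Markov: P[X ≥ 26] ≤ μ/a = (13)/26 = 1/2.
Numerically: ≈ 0.5000.
(Since a = 26 > μ = 13.0000, the bound 1/2 is < 1 and informative.)

P[X ≥ 26] ≤ 1/2 ≈ 0.5000.


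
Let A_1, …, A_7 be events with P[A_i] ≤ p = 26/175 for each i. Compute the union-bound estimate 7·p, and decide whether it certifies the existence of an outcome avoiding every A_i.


Union bound: P[∪_{i=1}^{7} A_i] ≤ Σ_i P[A_i] ≤ 7·p = 7·(26/175) = 26/25.
Numerically: 26/25 ≈ 1.040000.
Is 26/25 < 1? NO.
Since the bound 26/25 is ≥ 1, the union bound is uninformative here; it does NOT by itself certify existence.

7·p = 26/25 ≈ 1.040000; existence NOT certified by the union bound.


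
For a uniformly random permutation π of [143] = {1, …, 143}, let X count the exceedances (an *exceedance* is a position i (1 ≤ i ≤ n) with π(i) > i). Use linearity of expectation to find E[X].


Write X = Σ_{i=1}^{143} X_i, where X_i = 1_{π(i) > i}.
For each fixed i, π(i) is uniform over {1, …, 143} (marginal of a uniform permutation), so P[π(i) > i] = (n − i)/n. Summing: Σ_{i=1}^{143} (n − i)/n = (0 + 1 + … + 142)/143 = 143(143 − 1)/(2·143) = (143 − 1)/2.
Hence E[X] = Σ_{i=1}^{143} (143 − i)/143 = 71 ≈ 71.0000.

E[X] = 71 = 71.0000.


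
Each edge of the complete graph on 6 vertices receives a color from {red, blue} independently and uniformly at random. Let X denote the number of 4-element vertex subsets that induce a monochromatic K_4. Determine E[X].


Let X = Σ_S X_S over the C(6, 4) = 15 subsets S of size 4, where X_S = 1 if the K_4 on S is monochromatic.
For a fixed S, the K_4 on S has C(4, 2) = 6 edges. P[all 6 edges red] = (1/2)^6, and likewise for blue, so P[monochromatic] = 2·(1/2)^6 = 2^{1 − 6} = 1/32.
By linearity: E[X] = C(6, 4) · 2^{1 − 6} = 15 · 1/32 = 15/32.
Numerically: E[X] ≈ 0.46875.

E[X] = C(6,4)·2^(1−C(4,2)) = 15/32 ≈ 0.46875.


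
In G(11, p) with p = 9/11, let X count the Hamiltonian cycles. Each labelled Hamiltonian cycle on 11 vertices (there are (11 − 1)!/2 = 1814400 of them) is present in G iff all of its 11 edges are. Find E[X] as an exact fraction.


K_11 has (11 − 1)!/2 = 1814400 labelled Hamiltonian cycles.
For each such Hamiltonian cycle H, let X_H = 1 if all 11 edges of H are present in G. Then P[X_H = 1] = p^{11} = (9/11)^{11} = 31381059609/285311670611.
Summing the indicators: E[X] = Σ_H E[X_H] = 1814400 · p^{11} = 1814400 · 31381059609/285311670611 = 56937794554569600/285311670611.
Numerically: E[X] ≈ 1.996e+05.

E[X] = 1814400 · (9/11)^{11} = 56937794554569600/285311670611 ≈ 1.996e+05.


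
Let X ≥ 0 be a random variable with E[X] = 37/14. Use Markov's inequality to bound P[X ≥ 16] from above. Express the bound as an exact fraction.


μ = E[X] = 37/14, a = 16.
Markov: P[X ≥ 16] ≤ μ/a = (37/14)/16 = 37/224.
Numerically: ≈ 0.165179.
(Since a = 16 > μ = 2.642857, the bound 37/224 is < 1 and informative.)

P[X ≥ 16] ≤ 37/224 ≈ 0.165179.


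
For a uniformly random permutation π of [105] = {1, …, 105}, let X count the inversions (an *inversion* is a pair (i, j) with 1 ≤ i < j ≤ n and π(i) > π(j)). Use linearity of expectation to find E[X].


Write X = Σ X_I over the C(105, 2) = 5460 pairs i < j, with X_I the indicator of one inversion.
There are 5460 indicators.
For each fixed pair i < j, the values π(i) and π(j) are two distinct elements of {1, …, 105} in uniformly random order; by symmetry P[π(i) > π(j)] = 1/2.
By linearity: E[X] = 5460 · (1/2) = C(105, 2) · (1/2) = 5460/2 = 2730 ≈ 2730.00000.

E[X] = 2730 = 2730.00000.


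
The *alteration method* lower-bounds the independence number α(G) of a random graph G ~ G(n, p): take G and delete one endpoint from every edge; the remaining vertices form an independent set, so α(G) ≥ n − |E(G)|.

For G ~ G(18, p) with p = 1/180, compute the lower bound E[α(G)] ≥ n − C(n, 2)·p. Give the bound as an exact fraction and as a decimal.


E[|E(G)|] = C(18, 2)·p = 153 · (1/180) = 17/20.
E[α(G)] ≥ n − E[|E(G)|] = 18 − 17/20 = 343/20.
Numerically: ≈ 17.1500.
(This is only a lower bound; the true E[α(G)] may be larger.)

E[α(G)] ≥ 343/20 ≈ 17.1500.


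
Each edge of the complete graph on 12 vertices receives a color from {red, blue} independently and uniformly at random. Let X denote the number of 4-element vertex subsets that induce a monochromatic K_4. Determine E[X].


Let X = Σ_S X_S over the C(12, 4) = 495 subsets S of size 4, where X_S = 1 if the K_4 on S is monochromatic.
For a fixed S, the K_4 on S has C(4, 2) = 6 edges. P[all 6 edges red] = (1/2)^6, and likewise for blue, so P[monochromatic] = 2·(1/2)^6 = 2^{1 − 6} = 1/32.
By linearity: E[X] = C(12, 4) · 2^{1 − 6} = 495 · 1/32 = 495/32.
Numerically: E[X] ≈ 15.46875.

E[X] = C(12,4)·2^(1−C(4,2)) = 495/32 ≈ 15.46875.


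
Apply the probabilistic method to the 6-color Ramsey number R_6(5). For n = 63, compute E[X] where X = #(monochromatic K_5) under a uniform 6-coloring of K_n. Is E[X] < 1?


E[X] = C(63, 5) · 6^{1 − 10} = 7028847 · 6^{−9} = 7028847/10077696.
As a reduced fraction: E[X] = 780983/1119744 ≈ 0.6975.
Is E[X] < 1? YES.
Since E[X] < 1, there exists a 6-coloring of K_{63} with no monochromatic K_5; hence R_6(5) > 63.

E[X] = 780983/1119744 ≈ 0.6975; E[X] < 1, so R_6(5) > 63.


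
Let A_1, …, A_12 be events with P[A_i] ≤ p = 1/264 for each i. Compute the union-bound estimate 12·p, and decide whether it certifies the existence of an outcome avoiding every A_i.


Union bound: P[∪_{i=1}^{12} A_i] ≤ Σ_i P[A_i] ≤ 12·p = 12·(1/264) = 1/22.
Numerically: 1/22 ≈ 0.0455.
Is 1/22 < 1? YES.
Since P[∪ A_i] ≤ 1/22 < 1, the complement has P[∩ A_i^c] ≥ 1 − 1/22 = 21/22 > 0, so some outcome avoids every A_i.

12·p = 1/22 ≈ 0.0455; existence CERTIFIED by the union bound.


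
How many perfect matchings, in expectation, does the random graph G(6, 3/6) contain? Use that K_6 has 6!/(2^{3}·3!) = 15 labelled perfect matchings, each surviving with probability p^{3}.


K_6 has 6!/(2^{3}·3!) = 15 labelled perfect matchings.
For each such perfect matching H, let X_H = 1 if all 3 edges of H are present in G. Then P[X_H = 1] = p^{3} = (1/2)^{3} = 1/8.
Summing the indicators: E[X] = Σ_H E[X_H] = 15 · p^{3} = 15 · 1/8 = 15/8.
Numerically: E[X] ≈ 1.875.

E[X] = 15 · (1/2)^{3} = 15/8 ≈ 1.875.


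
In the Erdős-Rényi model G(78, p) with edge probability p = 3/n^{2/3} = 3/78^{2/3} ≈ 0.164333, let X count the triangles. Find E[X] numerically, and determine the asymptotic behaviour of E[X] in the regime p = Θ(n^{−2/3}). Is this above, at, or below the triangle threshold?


Number of potential triangles: C(78, 3) = 76076.
Each occurs with probability p³ ≈ (0.164333)³ ≈ 4.43786982e-03.
By linearity: E[X] = C(78, 3)·p³ ≈ 76076 · 4.43786982e-03 ≈ 337.615385.
Since α = 2/3 < 1, p = c/n^{2/3} ≫ 1/n is above the triangle threshold p ~ 1/n. Asymptotically E[X] ~ (c³/6)·n^{3(1−α)} = (3³/6)·n^{1} → ∞; triangles are abundant w.h.p.

E[X] ≈ 337.615385; in regime p = Θ(1/n^{2/3}) E[X] diverges (above the triangle threshold p ~ 1/n).


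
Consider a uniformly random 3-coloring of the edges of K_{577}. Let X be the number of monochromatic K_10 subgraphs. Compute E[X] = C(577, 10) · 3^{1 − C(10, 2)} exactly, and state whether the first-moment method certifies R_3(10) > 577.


E[X] = C(577, 10) · 3^{1 − 45} = 1042166760920175198880 · 3^{−44} = 1042166760920175198880/984770902183611232881.
As a reduced fraction: E[X] = 1042166760920175198880/984770902183611232881 ≈ 1.05828.
Is E[X] < 1? NO.
Since E[X] ≥ 1, the first-moment bound is inconclusive at n = 577; it does NOT by itself certify R_3(10) > 577.

E[X] = 1042166760920175198880/984770902183611232881 ≈ 1.05828; E[X] ≥ 1; first-moment method inconclusive here.


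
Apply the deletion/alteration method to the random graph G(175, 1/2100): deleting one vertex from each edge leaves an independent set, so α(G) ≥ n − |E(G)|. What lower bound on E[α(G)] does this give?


E[|E(G)|] = C(175, 2)·p = 15225 · (1/2100) = 29/4.
E[α(G)] ≥ n − E[|E(G)|] = 175 − 29/4 = 671/4.
Numerically: ≈ 167.7500.
(This is only a lower bound; the true E[α(G)] may be larger.)

E[α(G)] ≥ 671/4 ≈ 167.7500.


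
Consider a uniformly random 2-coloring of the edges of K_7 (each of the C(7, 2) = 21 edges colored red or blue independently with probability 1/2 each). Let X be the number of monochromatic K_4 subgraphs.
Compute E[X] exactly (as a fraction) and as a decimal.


Let X = Σ_S X_S over the C(7, 4) = 35 subsets S of size 4, where X_S = 1 if the K_4 on S is monochromatic.
For a fixed S, the K_4 on S has C(4, 2) = 6 edges. P[all 6 edges red] = (1/2)^6, and likewise for blue, so P[monochromatic] = 2·(1/2)^6 = 2^{1 − 6} = 1/32.
By linearity: E[X] = C(7, 4) · 2^{1 − 6} = 35 · 1/32 = 35/32.
Numerically: E[X] ≈ 1.0938.

E[X] = C(7,4)·2^(1−C(4,2)) = 35/32 ≈ 1.0938.


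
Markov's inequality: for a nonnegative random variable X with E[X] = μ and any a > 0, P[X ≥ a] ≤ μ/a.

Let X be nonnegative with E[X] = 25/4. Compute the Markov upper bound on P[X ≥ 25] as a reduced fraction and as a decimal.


μ = E[X] = 25/4, a = 25.
Markov: P[X ≥ 25] ≤ μ/a = (25/4)/25 = 1/4.
Numerically: ≈ 0.250000.
(Since a = 25 > μ = 6.250000, the bound 1/4 is < 1 and informative.)

P[X ≥ 25] ≤ 1/4 ≈ 0.250000.


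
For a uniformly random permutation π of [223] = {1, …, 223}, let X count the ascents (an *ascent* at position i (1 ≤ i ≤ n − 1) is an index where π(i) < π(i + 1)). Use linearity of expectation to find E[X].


Write X = Σ X_I over i = 1, …, 222, with X_I the indicator of one ascent.
There are 222 indicators.
For each fixed i, the pair (π(i), π(i+1)) is a uniformly random ordered pair of distinct values from {1, …, 223}; by symmetry P[π(i) < π(i+1)] = 1/2.
By linearity: E[X] = 222 · (1/2) = (223 − 1) · (1/2) = 111 ≈ 111.000.

E[X] = 111 = 111.000.


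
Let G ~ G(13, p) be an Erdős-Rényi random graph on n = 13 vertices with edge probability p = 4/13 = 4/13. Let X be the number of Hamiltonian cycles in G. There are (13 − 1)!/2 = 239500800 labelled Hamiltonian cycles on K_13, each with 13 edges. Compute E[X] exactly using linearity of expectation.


K_13 has (13 − 1)!/2 = 239500800 labelled Hamiltonian cycles.
For each such Hamiltonian cycle H, let X_H = 1 if all 13 edges of H are present in G. Then P[X_H = 1] = p^{13} = (4/13)^{13} = 67108864/302875106592253.
Summing the indicators: E[X] = Σ_H E[X_H] = 239500800 · p^{13} = 239500800 · 67108864/302875106592253 = 16072626615091200/302875106592253.
Numerically: E[X] ≈ 53.0668.

E[X] = 239500800 · (4/13)^{13} = 16072626615091200/302875106592253 ≈ 53.0668.


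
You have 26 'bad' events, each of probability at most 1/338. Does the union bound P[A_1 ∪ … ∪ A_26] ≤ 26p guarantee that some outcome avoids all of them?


Union bound: P[∪_{i=1}^{26} A_i] ≤ Σ_i P[A_i] ≤ 26·p = 26·(1/338) = 1/13.
Numerically: 1/13 ≈ 0.077.
Is 1/13 < 1? YES.
Since P[∪ A_i] ≤ 1/13 < 1, the complement has P[∩ A_i^c] ≥ 1 − 1/13 = 12/13 > 0, so some outcome avoids every A_i.

26·p = 1/13 ≈ 0.077; existence CERTIFIED by the union bound.


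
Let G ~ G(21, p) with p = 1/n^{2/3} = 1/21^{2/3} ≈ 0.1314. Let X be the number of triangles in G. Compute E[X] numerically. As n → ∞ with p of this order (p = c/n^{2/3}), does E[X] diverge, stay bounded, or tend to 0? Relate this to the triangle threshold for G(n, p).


Number of potential triangles: C(21, 3) = 1330.
Each occurs with probability p³ ≈ (0.1314)³ ≈ 2.267574e-03.
By linearity: E[X] = C(21, 3)·p³ ≈ 1330 · 2.267574e-03 ≈ 3.0159.
Since α = 2/3 < 1, p = c/n^{2/3} ≫ 1/n is above the triangle threshold p ~ 1/n. Asymptotically E[X] ~ (c³/6)·n^{3(1−α)} = (1³/6)·n^{1} → ∞; triangles are abundant w.h.p.

E[X] ≈ 3.0159; in regime p = Θ(1/n^{2/3}) E[X] diverges (above the triangle threshold p ~ 1/n).


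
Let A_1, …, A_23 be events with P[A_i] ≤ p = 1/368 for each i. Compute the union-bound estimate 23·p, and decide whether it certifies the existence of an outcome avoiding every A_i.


Union bound: P[∪_{i=1}^{23} A_i] ≤ Σ_i P[A_i] ≤ 23·p = 23·(1/368) = 1/16.
Numerically: 1/16 ≈ 0.06250.
Is 1/16 < 1? YES.
Since P[∪ A_i] ≤ 1/16 < 1, the complement has P[∩ A_i^c] ≥ 1 − 1/16 = 15/16 > 0, so some outcome avoids every A_i.

23·p = 1/16 ≈ 0.06250; existence CERTIFIED by the union bound.


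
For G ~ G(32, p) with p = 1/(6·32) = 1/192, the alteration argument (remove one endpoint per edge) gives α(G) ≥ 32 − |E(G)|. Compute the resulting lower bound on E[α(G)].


E[|E(G)|] = C(32, 2)·p = 496 · (1/192) = 31/12.
E[α(G)] ≥ n − E[|E(G)|] = 32 − 31/12 = 353/12.
Numerically: ≈ 29.416667.
(This is only a lower bound; the true E[α(G)] may be larger.)

E[α(G)] ≥ 353/12 ≈ 29.416667.


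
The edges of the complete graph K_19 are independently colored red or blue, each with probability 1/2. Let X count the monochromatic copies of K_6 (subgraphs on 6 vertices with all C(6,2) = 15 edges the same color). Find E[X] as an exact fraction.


Let X = Σ_S X_S over the C(19, 6) = 27132 subsets S of size 6, where X_S = 1 if the K_6 on S is monochromatic.
For a fixed S, the K_6 on S has C(6, 2) = 15 edges. P[all 15 edges red] = (1/2)^15, and likewise for blue, so P[monochromatic] = 2·(1/2)^15 = 2^{1 − 15} = 1/16384.
By linearity: E[X] = C(19, 6) · 2^{1 − 15} = 27132 · 1/16384 = 6783/4096.
Numerically: E[X] ≈ 1.656.

E[X] = C(19,6)·2^(1−C(6,2)) = 6783/4096 ≈ 1.656.


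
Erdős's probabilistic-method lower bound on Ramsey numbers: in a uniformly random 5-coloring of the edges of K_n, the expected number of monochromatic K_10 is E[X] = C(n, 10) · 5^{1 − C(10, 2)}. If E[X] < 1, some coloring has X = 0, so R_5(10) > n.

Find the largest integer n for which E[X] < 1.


We need C(n, 10) · 5^{1 − 45} < 1, i.e. C(n, 10) < 5^{45 − 1} = 5684341886080801486968994140625.
Check values of n near the boundary:
  n = 5391: C(5391, 10) = 5666344714787188828795213697883; 5666344714787188828795213697883 < 5684341886080801486968994140625? YES
  n = 5392: C(5392, 10) = 5676873040158402483252283957448; 5676873040158402483252283957448 < 5684341886080801486968994140625? YES
  n = 5393: C(5393, 10) = 5687418968154238267170642278008; 5687418968154238267170642278008 < 5684341886080801486968994140625? NO
The largest n with C(n, 10) < 5684341886080801486968994140625 is n = 5392 (where E[X] = 5676873040158402483252283957448/5684341886080801486968994140625 ≈ 0.999). Hence R_5(10) > 5392, i.e. R_5(10) ≥ 5393.

Largest n = 5392; hence R_5(10) > 5392.


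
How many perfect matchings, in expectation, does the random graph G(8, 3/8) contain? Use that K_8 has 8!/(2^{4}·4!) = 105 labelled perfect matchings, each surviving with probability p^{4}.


K_8 has 8!/(2^{4}·4!) = 105 labelled perfect matchings.
For each such perfect matching H, let X_H = 1 if all 4 edges of H are present in G. Then P[X_H = 1] = p^{4} = (3/8)^{4} = 81/4096.
Summing the indicators: E[X] = Σ_H E[X_H] = 105 · p^{4} = 105 · 81/4096 = 8505/4096.
Numerically: E[X] ≈ 2.076.

E[X] = 105 · (3/8)^{4} = 8505/4096 ≈ 2.076.


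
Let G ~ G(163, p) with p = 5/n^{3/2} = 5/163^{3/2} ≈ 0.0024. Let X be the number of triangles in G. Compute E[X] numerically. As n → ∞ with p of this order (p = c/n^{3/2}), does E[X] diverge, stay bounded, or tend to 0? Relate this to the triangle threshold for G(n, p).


Number of potential triangles: C(163, 3) = 708561.
Each occurs with probability p³ ≈ (0.0024)³ ≈ 1.38697e-08.
By linearity: E[X] = C(163, 3)·p³ ≈ 708561 · 1.38697e-08 ≈ 0.010.
Since α = 3/2 > 1, p = c/n^{3/2} = o(1/n) is below the triangle threshold p ~ 1/n. Asymptotically E[X] ~ (c³/6)·n^{3(1−α)} = (5³/6)·n^{-1.5} → 0, so by Markov's inequality G has no triangles w.h.p.

E[X] ≈ 0.010; in regime p = Θ(1/n^{3/2}) E[X] tends to 0 (below the triangle threshold p ~ 1/n).


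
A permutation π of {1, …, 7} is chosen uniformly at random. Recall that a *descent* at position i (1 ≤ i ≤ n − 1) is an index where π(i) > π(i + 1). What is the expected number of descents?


Write X = Σ X_I over i = 1, …, 6, with X_I the indicator of one descent.
There are 6 indicators.
For each fixed i, the pair (π(i), π(i+1)) is a uniformly random ordered pair of distinct values from {1, …, 7}; by symmetry P[π(i) > π(i+1)] = 1/2.
By linearity: E[X] = 6 · (1/2) = (7 − 1) · (1/2) = 3 ≈ 3.0000.

E[X] = 3 = 3.0000.


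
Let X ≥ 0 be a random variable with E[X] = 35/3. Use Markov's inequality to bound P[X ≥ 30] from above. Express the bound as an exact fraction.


μ = E[X] = 35/3, a = 30.
Markov: P[X ≥ 30] ≤ μ/a = (35/3)/30 = 7/18.
Numerically: ≈ 0.388889.
(Since a = 30 > μ = 11.666667, the bound 7/18 is < 1 and informative.)

P[X ≥ 30] ≤ 7/18 ≈ 0.388889.


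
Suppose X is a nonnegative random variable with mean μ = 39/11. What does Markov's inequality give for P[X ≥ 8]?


μ = E[X] = 39/11, a = 8.
Markov: P[X ≥ 8] ≤ μ/a = (39/11)/8 = 39/88.
Numerically: ≈ 0.443182.
(Since a = 8 > μ = 3.545455, the bound 39/88 is < 1 and informative.)

P[X ≥ 8] ≤ 39/88 ≈ 0.443182.


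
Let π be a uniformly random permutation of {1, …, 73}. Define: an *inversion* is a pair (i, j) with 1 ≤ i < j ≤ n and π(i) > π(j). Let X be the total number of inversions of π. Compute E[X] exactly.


Write X = Σ X_I over the C(73, 2) = 2628 pairs i < j, with X_I the indicator of one inversion.
There are 2628 indicators.
For each fixed pair i < j, the values π(i) and π(j) are two distinct elements of {1, …, 73} in uniformly random order; by symmetry P[π(i) > π(j)] = 1/2.
By linearity: E[X] = 2628 · (1/2) = C(73, 2) · (1/2) = 2628/2 = 1314 ≈ 1314.000000.

E[X] = 1314 = 1314.000000.


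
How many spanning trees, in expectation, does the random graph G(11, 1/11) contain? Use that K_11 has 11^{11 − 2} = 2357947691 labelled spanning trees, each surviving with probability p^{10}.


K_11 has 11^{11 − 2} = 2357947691 labelled spanning trees.
For each such spanning tree H, let X_H = 1 if all 10 edges of H are present in G. Then P[X_H = 1] = p^{10} = (1/11)^{10} = 1/25937424601.
Summing the indicators: E[X] = Σ_H E[X_H] = 2357947691 · p^{10} = 2357947691 · 1/25937424601 = 1/11.
Numerically: E[X] ≈ 0.0909.

E[X] = 2357947691 · (1/11)^{10} = 1/11 ≈ 0.0909.


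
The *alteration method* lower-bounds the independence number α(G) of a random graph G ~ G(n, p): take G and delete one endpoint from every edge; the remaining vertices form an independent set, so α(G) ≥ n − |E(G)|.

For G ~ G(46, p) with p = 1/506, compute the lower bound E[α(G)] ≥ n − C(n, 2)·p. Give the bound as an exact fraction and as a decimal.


E[|E(G)|] = C(46, 2)·p = 1035 · (1/506) = 45/22.
E[α(G)] ≥ n − E[|E(G)|] = 46 − 45/22 = 967/22.
Numerically: ≈ 43.95455.
(This is only a lower bound; the true E[α(G)] may be larger.)

E[α(G)] ≥ 967/22 ≈ 43.95455.


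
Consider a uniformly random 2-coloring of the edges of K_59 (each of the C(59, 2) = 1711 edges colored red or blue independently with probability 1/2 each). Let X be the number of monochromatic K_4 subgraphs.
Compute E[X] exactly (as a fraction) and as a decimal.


Let X = Σ_S X_S over the C(59, 4) = 455126 subsets S of size 4, where X_S = 1 if the K_4 on S is monochromatic.
For a fixed S, the K_4 on S has C(4, 2) = 6 edges. P[all 6 edges red] = (1/2)^6, and likewise for blue, so P[monochromatic] = 2·(1/2)^6 = 2^{1 − 6} = 1/32.
Summing: E[X] = C(59, 4) · 2^{1 − 6} = 455126 · 1/32 = 227563/16.
Numerically: E[X] ≈ 14222.68750.

E[X] = C(59,4)·2^(1−C(4,2)) = 227563/16 ≈ 14222.68750.


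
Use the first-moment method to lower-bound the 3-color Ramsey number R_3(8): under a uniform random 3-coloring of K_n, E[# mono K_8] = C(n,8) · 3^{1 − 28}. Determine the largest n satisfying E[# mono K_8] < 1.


We need C(n, 8) · 3^{1 − 28} < 1, i.e. C(n, 8) < 3^{28 − 1} = 7625597484987.
Check values of n near the boundary:
  n = 153: C(153, 8) = 6183023199255; 6183023199255 < 7625597484987? YES
  n = 154: C(154, 8) = 6521818990995; 6521818990995 < 7625597484987? YES
  n = 155: C(155, 8) = 6876747915675; 6876747915675 < 7625597484987? YES
  n = 156: C(156, 8) = 7248464019225; 7248464019225 < 7625597484987? YES
  n = 157: C(157, 8) = 7637643295425; 7637643295425 < 7625597484987? NO
  n = 158: C(158, 8) = 8044984271181; 8044984271181 < 7625597484987? NO
  n = 159: C(159, 8) = 8471208603429; 8471208603429 < 7625597484987? NO
The largest n with C(n, 8) < 7625597484987 is n = 156 (where E[X] = 805384891025/847288609443 ≈ 0.95054). Hence R_3(8) > 156, i.e. R_3(8) ≥ 157.

Largest n = 156; hence R_3(8) > 156.


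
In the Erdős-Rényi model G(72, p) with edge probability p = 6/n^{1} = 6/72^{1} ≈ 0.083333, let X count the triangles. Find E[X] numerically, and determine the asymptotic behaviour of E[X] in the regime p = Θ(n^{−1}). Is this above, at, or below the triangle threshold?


Number of potential triangles: C(72, 3) = 59640.
Each occurs with probability p³ ≈ (0.083333)³ ≈ 5.7870370e-04.
By linearity: E[X] = C(72, 3)·p³ ≈ 59640 · 5.7870370e-04 ≈ 34.51389.
Here α = 1, so p = 6/n is exactly at the triangle threshold p ~ 1/n. Asymptotically E[X] → c³/6 = 6³/6 = 36 ≈ 36.00000, a bounded constant. In this regime the triangle count is asymptotically Poisson(c³/6).

E[X] ≈ 34.51389; in regime p = Θ(1/n^{1}) E[X] stays bounded (at the triangle threshold p ~ 1/n).


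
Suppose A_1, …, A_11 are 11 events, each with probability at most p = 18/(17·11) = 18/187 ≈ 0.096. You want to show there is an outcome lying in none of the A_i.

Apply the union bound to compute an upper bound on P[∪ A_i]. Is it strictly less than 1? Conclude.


Union bound: P[∪_{i=1}^{11} A_i] ≤ Σ_i P[A_i] ≤ 11·p = 11·(18/187) = 18/17.
Numerically: 18/17 ≈ 1.059.
Is 18/17 < 1? NO.
Since the bound 18/17 is ≥ 1, the union bound is uninformative here; it does NOT by itself certify existence.

11·p = 18/17 ≈ 1.059; existence NOT certified by the union bound.


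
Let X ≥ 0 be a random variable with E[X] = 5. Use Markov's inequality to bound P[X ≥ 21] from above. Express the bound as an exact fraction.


μ = E[X] = 5, a = 21.
Markov: P[X ≥ 21] ≤ μ/a = (5)/21 = 5/21.
Numerically: ≈ 0.2381.
(Since a = 21 > μ = 5.0000, the bound 5/21 is < 1 and informative.)

P[X ≥ 21] ≤ 5/21 ≈ 0.2381.


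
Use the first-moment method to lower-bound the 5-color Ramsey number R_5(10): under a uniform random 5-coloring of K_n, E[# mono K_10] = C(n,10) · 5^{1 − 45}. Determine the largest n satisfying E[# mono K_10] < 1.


We need C(n, 10) · 5^{1 − 45} < 1, i.e. C(n, 10) < 5^{45 − 1} = 5684341886080801486968994140625.
Check values of n near the boundary:
  n = 5387: C(5387, 10) = 5624406917627224603154306376491; 5624406917627224603154306376491 < 5684341886080801486968994140625? YES
  n = 5388: C(5388, 10) = 5634865093375880654852250419586; 5634865093375880654852250419586 < 5684341886080801486968994140625? YES
  n = 5389: C(5389, 10) = 5645340767466558997768874792926; 5645340767466558997768874792926 < 5684341886080801486968994140625? YES
  n = 5390: C(5390, 10) = 5655833965919099070255434039753; 5655833965919099070255434039753 < 5684341886080801486968994140625? YES
  n = 5391: C(5391, 10) = 5666344714787188828795213697883; 5666344714787188828795213697883 < 5684341886080801486968994140625? YES
  n = 5392: C(5392, 10) = 5676873040158402483252283957448; 5676873040158402483252283957448 < 5684341886080801486968994140625? YES
  n = 5393: C(5393, 10) = 5687418968154238267170642278008; 5687418968154238267170642278008 < 5684341886080801486968994140625? NO
The largest n with C(n, 10) < 5684341886080801486968994140625 is n = 5392 (where E[X] = 5676873040158402483252283957448/5684341886080801486968994140625 ≈ 0.9986861). Hence R_5(10) > 5392, i.e. R_5(10) ≥ 5393.

Largest n = 5392; hence R_5(10) > 5392.


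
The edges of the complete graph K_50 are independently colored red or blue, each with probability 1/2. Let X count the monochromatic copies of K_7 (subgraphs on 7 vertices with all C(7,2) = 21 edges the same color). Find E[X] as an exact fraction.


Let X = Σ_S X_S over the C(50, 7) = 99884400 subsets S of size 7, where X_S = 1 if the K_7 on S is monochromatic.
For a fixed S, the K_7 on S has C(7, 2) = 21 edges. P[all 21 edges red] = (1/2)^21, and likewise for blue, so P[monochromatic] = 2·(1/2)^21 = 2^{1 − 21} = 1/1048576.
Summing: E[X] = C(50, 7) · 2^{1 − 21} = 99884400 · 1/1048576 = 6242775/65536.
Numerically: E[X] ≈ 95.25719.

E[X] = C(50,7)·2^(1−C(7,2)) = 6242775/65536 ≈ 95.25719.


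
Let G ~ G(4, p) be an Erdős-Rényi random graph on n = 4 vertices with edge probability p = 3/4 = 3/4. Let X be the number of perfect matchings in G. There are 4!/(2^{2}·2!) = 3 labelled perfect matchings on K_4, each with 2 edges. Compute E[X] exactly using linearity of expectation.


K_4 has 4!/(2^{2}·2!) = 3 labelled perfect matchings.
For each such perfect matching H, let X_H = 1 if all 2 edges of H are present in G. Then P[X_H = 1] = p^{2} = (3/4)^{2} = 9/16.
By linearity of expectation: E[X] = Σ_H E[X_H] = 3 · p^{2} = 3 · 9/16 = 27/16.
Numerically: E[X] ≈ 1.69.

E[X] = 3 · (3/4)^{2} = 27/16 ≈ 1.69.


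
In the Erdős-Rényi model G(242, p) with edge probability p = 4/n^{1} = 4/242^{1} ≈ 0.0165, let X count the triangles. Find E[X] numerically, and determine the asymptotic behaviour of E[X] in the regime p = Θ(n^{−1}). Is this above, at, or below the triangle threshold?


Number of potential triangles: C(242, 3) = 2332880.
Each occurs with probability p³ ≈ (0.0165)³ ≈ 4.51579e-06.
By linearity: E[X] = C(242, 3)·p³ ≈ 2332880 · 4.51579e-06 ≈ 10.535.
Here α = 1, so p = 4/n is exactly at the triangle threshold p ~ 1/n. Asymptotically E[X] → c³/6 = 4³/6 = 32/3 ≈ 10.667, a bounded constant. In this regime the triangle count is asymptotically Poisson(c³/6).

E[X] ≈ 10.535; in regime p = Θ(1/n^{1}) E[X] stays bounded (at the triangle threshold p ~ 1/n).


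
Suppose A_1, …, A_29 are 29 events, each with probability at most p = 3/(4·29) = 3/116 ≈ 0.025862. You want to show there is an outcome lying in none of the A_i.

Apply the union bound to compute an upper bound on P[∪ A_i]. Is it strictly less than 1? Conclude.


Union bound: P[∪_{i=1}^{29} A_i] ≤ Σ_i P[A_i] ≤ 29·p = 29·(3/116) = 3/4.
Numerically: 3/4 ≈ 0.750000.
Is 3/4 < 1? YES.
Since P[∪ A_i] ≤ 3/4 < 1, the complement has P[∩ A_i^c] ≥ 1 − 3/4 = 1/4 > 0, so some outcome avoids every A_i.

29·p = 3/4 ≈ 0.750000; existence CERTIFIED by the union bound.


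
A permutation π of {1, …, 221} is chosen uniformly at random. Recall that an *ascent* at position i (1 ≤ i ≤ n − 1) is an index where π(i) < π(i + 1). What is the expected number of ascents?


Write X = Σ X_I over i = 1, …, 220, with X_I the indicator of one ascent.
There are 220 indicators.
For each fixed i, the pair (π(i), π(i+1)) is a uniformly random ordered pair of distinct values from {1, …, 221}; by symmetry P[π(i) < π(i+1)] = 1/2.
By linearity: E[X] = 220 · (1/2) = (221 − 1) · (1/2) = 110 ≈ 110.00000.

E[X] = 110 = 110.00000.


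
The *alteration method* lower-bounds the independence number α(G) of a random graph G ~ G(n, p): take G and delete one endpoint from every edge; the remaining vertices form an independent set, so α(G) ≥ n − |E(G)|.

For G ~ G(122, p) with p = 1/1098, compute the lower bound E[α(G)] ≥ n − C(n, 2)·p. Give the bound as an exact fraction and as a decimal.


E[|E(G)|] = C(122, 2)·p = 7381 · (1/1098) = 121/18.
E[α(G)] ≥ n − E[|E(G)|] = 122 − 121/18 = 2075/18.
Numerically: ≈ 115.277778.
(This is only a lower bound; the true E[α(G)] may be larger.)

E[α(G)] ≥ 2075/18 ≈ 115.277778.


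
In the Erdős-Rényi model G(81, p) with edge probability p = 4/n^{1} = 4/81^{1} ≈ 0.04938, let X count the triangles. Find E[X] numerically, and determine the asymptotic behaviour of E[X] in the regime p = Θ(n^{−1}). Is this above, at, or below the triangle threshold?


Number of potential triangles: C(81, 3) = 85320.
Each occurs with probability p³ ≈ (0.04938)³ ≈ 1.204273e-04.
By linearity: E[X] = C(81, 3)·p³ ≈ 85320 · 1.204273e-04 ≈ 10.2749.
Here α = 1, so p = 4/n is exactly at the triangle threshold p ~ 1/n. Asymptotically E[X] → c³/6 = 4³/6 = 32/3 ≈ 10.6667, a bounded constant. In this regime the triangle count is asymptotically Poisson(c³/6).

E[X] ≈ 10.2749; in regime p = Θ(1/n^{1}) E[X] stays bounded (at the triangle threshold p ~ 1/n).


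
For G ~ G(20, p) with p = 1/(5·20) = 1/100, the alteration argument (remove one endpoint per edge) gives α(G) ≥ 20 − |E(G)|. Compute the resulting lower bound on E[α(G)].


E[|E(G)|] = C(20, 2)·p = 190 · (1/100) = 19/10.
E[α(G)] ≥ n − E[|E(G)|] = 20 − 19/10 = 181/10.
Numerically: ≈ 18.100.
(This is only a lower bound; the true E[α(G)] may be larger.)

E[α(G)] ≥ 181/10 ≈ 18.100.


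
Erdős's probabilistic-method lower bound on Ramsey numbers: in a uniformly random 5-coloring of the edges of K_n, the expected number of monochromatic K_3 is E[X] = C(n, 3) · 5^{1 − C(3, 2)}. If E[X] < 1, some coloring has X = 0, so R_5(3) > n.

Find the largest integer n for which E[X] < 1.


We need C(n, 3) · 5^{1 − 3} < 1, i.e. C(n, 3) < 5^{3 − 1} = 25.
Check values of n near the boundary:
  n = 3: C(3, 3) = 1; 1 < 25? YES
  n = 4: C(4, 3) = 4; 4 < 25? YES
  n = 5: C(5, 3) = 10; 10 < 25? YES
  n = 6: C(6, 3) = 20; 20 < 25? YES
  n = 7: C(7, 3) = 35; 35 < 25? NO
The largest n with C(n, 3) < 25 is n = 6 (where E[X] = 4/5 ≈ 0.8000000). Hence R_5(3) > 6, i.e. R_5(3) ≥ 7.

Largest n = 6; hence R_5(3) > 6.


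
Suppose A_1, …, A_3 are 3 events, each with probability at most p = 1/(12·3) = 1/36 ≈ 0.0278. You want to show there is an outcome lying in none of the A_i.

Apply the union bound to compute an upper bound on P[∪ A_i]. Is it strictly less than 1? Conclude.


Union bound: P[∪_{i=1}^{3} A_i] ≤ Σ_i P[A_i] ≤ 3·p = 3·(1/36) = 1/12.
Numerically: 1/12 ≈ 0.0833.
Is 1/12 < 1? YES.
Since P[∪ A_i] ≤ 1/12 < 1, the complement has P[∩ A_i^c] ≥ 1 − 1/12 = 11/12 > 0, so some outcome avoids every A_i.

3·p = 1/12 ≈ 0.0833; existence CERTIFIED by the union bound.


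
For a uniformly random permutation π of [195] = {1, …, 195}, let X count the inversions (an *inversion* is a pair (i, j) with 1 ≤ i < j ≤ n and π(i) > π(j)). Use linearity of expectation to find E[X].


Write X = Σ X_I over the C(195, 2) = 18915 pairs i < j, with X_I the indicator of one inversion.
There are 18915 indicators.
For each fixed pair i < j, the values π(i) and π(j) are two distinct elements of {1, …, 195} in uniformly random order; by symmetry P[π(i) > π(j)] = 1/2.
By linearity: E[X] = 18915 · (1/2) = C(195, 2) · (1/2) = 18915/2 = 18915/2 ≈ 9457.5000.

E[X] = 18915/2 = 9457.5000.


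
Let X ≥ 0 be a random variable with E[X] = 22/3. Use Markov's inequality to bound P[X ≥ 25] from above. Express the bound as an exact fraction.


μ = E[X] = 22/3, a = 25.
Markov: P[X ≥ 25] ≤ μ/a = (22/3)/25 = 22/75.
Numerically: ≈ 0.293333.
(Since a = 25 > μ = 7.333333, the bound 22/75 is < 1 and informative.)

P[X ≥ 25] ≤ 22/75 ≈ 0.293333.


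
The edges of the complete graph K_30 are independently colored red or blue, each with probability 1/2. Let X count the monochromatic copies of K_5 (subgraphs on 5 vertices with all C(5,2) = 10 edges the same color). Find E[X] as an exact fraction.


Let X = Σ_S X_S over the C(30, 5) = 142506 subsets S of size 5, where X_S = 1 if the K_5 on S is monochromatic.
For a fixed S, the K_5 on S has C(5, 2) = 10 edges. P[all 10 edges red] = (1/2)^10, and likewise for blue, so P[monochromatic] = 2·(1/2)^10 = 2^{1 − 10} = 1/512.
By linearity of expectation: E[X] = C(30, 5) · 2^{1 − 10} = 142506 · 1/512 = 71253/256.
Numerically: E[X] ≈ 278.332.

E[X] = C(30,5)·2^(1−C(5,2)) = 71253/256 ≈ 278.332.


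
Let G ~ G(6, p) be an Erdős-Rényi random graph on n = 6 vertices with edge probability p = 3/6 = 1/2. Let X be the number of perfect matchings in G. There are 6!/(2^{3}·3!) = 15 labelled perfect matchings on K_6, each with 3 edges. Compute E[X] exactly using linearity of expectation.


K_6 has 6!/(2^{3}·3!) = 15 labelled perfect matchings.
For each such perfect matching H, let X_H = 1 if all 3 edges of H are present in G. Then P[X_H = 1] = p^{3} = (1/2)^{3} = 1/8.
By linearity: E[X] = Σ_H E[X_H] = 15 · p^{3} = 15 · 1/8 = 15/8.
Numerically: E[X] ≈ 1.875.

E[X] = 15 · (1/2)^{3} = 15/8 ≈ 1.875.


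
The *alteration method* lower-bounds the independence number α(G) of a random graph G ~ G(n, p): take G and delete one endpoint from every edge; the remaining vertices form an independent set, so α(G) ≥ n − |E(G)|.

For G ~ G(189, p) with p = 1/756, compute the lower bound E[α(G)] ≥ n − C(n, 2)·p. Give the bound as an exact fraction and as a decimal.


E[|E(G)|] = C(189, 2)·p = 17766 · (1/756) = 47/2.
E[α(G)] ≥ n − E[|E(G)|] = 189 − 47/2 = 331/2.
Numerically: ≈ 165.50000.
(This is only a lower bound; the true E[α(G)] may be larger.)

E[α(G)] ≥ 331/2 ≈ 165.50000.


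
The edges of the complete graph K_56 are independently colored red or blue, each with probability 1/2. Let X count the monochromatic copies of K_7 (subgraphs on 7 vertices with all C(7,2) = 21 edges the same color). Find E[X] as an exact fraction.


Let X = Σ_S X_S over the C(56, 7) = 231917400 subsets S of size 7, where X_S = 1 if the K_7 on S is monochromatic.
For a fixed S, the K_7 on S has C(7, 2) = 21 edges. P[all 21 edges red] = (1/2)^21, and likewise for blue, so P[monochromatic] = 2·(1/2)^21 = 2^{1 − 21} = 1/1048576.
By linearity: E[X] = C(56, 7) · 2^{1 − 21} = 231917400 · 1/1048576 = 28989675/131072.
Numerically: E[X] ≈ 221.17367.

E[X] = C(56,7)·2^(1−C(7,2)) = 28989675/131072 ≈ 221.17367.


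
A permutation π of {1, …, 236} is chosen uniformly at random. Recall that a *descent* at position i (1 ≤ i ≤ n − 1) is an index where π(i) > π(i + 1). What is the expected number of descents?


Write X = Σ X_I over i = 1, …, 235, with X_I the indicator of one descent.
There are 235 indicators.
For each fixed i, the pair (π(i), π(i+1)) is a uniformly random ordered pair of distinct values from {1, …, 236}; by symmetry P[π(i) > π(i+1)] = 1/2.
By linearity: E[X] = 235 · (1/2) = (236 − 1) · (1/2) = 235/2 ≈ 117.500.

E[X] = 235/2 = 117.500.


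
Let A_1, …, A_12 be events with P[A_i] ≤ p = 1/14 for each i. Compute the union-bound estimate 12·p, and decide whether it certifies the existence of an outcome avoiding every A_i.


Union bound: P[∪_{i=1}^{12} A_i] ≤ Σ_i P[A_i] ≤ 12·p = 12·(1/14) = 6/7.
Numerically: 6/7 ≈ 0.85714.
Is 6/7 < 1? YES.
Since P[∪ A_i] ≤ 6/7 < 1, the complement has P[∩ A_i^c] ≥ 1 − 6/7 = 1/7 > 0, so some outcome avoids every A_i.

12·p = 6/7 ≈ 0.85714; existence CERTIFIED by the union bound.


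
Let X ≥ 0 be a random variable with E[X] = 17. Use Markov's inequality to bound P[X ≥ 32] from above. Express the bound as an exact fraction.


μ = E[X] = 17, a = 32.
Markov: P[X ≥ 32] ≤ μ/a = (17)/32 = 17/32.
Numerically: ≈ 0.5312.
(Since a = 32 > μ = 17.0000, the bound 17/32 is < 1 and informative.)

P[X ≥ 32] ≤ 17/32 ≈ 0.5312.


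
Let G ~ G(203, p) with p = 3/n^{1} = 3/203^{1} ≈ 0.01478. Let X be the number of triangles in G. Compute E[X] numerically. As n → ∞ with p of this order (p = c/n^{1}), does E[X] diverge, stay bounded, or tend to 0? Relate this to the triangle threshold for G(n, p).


Number of potential triangles: C(203, 3) = 1373701.
Each occurs with probability p³ ≈ (0.01478)³ ≈ 3.227570e-06.
By linearity: E[X] = C(203, 3)·p³ ≈ 1373701 · 3.227570e-06 ≈ 4.4337.
Here α = 1, so p = 3/n is exactly at the triangle threshold p ~ 1/n. Asymptotically E[X] → c³/6 = 3³/6 = 9/2 ≈ 4.5000, a bounded constant. In this regime the triangle count is asymptotically Poisson(c³/6).

E[X] ≈ 4.4337; in regime p = Θ(1/n^{1}) E[X] stays bounded (at the triangle threshold p ~ 1/n).


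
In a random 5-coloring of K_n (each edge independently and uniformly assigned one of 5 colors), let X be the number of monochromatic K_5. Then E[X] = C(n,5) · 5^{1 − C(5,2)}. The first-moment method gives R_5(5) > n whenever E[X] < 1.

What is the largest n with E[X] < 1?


We need C(n, 5) · 5^{1 − 10} < 1, i.e. C(n, 5) < 5^{10 − 1} = 1953125.
Check values of n near the boundary:
  n = 43: C(43, 5) = 962598; 962598 < 1953125? YES
  n = 44: C(44, 5) = 1086008; 1086008 < 1953125? YES
  n = 45: C(45, 5) = 1221759; 1221759 < 1953125? YES
  n = 46: C(46, 5) = 1370754; 1370754 < 1953125? YES
  n = 47: C(47, 5) = 1533939; 1533939 < 1953125? YES
  n = 48: C(48, 5) = 1712304; 1712304 < 1953125? YES
  n = 49: C(49, 5) = 1906884; 1906884 < 1953125? YES
  n = 50: C(50, 5) = 2118760; 2118760 < 1953125? NO
The largest n with C(n, 5) < 1953125 is n = 49 (where E[X] = 1906884/1953125 ≈ 0.976325). Hence R_5(5) > 49, i.e. R_5(5) ≥ 50.

Largest n = 49; hence R_5(5) > 49.


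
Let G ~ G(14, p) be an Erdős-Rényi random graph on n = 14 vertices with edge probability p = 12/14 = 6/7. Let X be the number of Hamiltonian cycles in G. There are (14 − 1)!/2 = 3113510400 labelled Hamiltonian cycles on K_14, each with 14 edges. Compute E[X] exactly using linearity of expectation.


K_14 has (14 − 1)!/2 = 3113510400 labelled Hamiltonian cycles.
For each such Hamiltonian cycle H, let X_H = 1 if all 14 edges of H are present in G. Then P[X_H = 1] = p^{14} = (6/7)^{14} = 78364164096/678223072849.
Summing the indicators: E[X] = Σ_H E[X_H] = 3113510400 · p^{14} = 3113510400 · 78364164096/678223072849 = 34855377128600371200/96889010407.
Numerically: E[X] ≈ 3.6e+08.

E[X] = 3113510400 · (6/7)^{14} = 34855377128600371200/96889010407 ≈ 3.6e+08.


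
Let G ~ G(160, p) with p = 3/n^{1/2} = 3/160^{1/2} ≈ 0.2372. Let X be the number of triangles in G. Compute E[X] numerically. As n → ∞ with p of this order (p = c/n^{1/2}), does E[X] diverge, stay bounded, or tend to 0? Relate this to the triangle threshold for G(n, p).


Number of potential triangles: C(160, 3) = 669920.
Each occurs with probability p³ ≈ (0.2372)³ ≈ 1.334086e-02.
By linearity: E[X] = C(160, 3)·p³ ≈ 669920 · 1.334086e-02 ≈ 8937.3082.
Since α = 1/2 < 1, p = c/n^{1/2} ≫ 1/n is above the triangle threshold p ~ 1/n. Asymptotically E[X] ~ (c³/6)·n^{3(1−α)} = (3³/6)·n^{1.5} → ∞; triangles are abundant w.h.p.

E[X] ≈ 8937.3082; in regime p = Θ(1/n^{1/2}) E[X] diverges (above the triangle threshold p ~ 1/n).
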